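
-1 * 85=-85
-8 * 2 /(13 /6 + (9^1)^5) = -96 /354307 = -0.00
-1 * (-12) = 12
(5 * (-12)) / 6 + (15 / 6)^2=-15 / 4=-3.75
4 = 4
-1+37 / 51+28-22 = 292 / 51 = 5.73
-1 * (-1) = 1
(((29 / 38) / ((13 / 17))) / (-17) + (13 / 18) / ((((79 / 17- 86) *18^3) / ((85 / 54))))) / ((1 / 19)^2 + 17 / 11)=-23759537071831 / 626589584419968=-0.04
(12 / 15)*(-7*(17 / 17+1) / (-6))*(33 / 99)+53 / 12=907 / 180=5.04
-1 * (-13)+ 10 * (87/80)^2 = 15889/640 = 24.83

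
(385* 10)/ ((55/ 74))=5180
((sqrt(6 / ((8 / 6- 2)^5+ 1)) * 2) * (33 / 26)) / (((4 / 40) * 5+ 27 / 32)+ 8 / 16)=28512 * sqrt(422) / 161837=3.62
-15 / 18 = -0.83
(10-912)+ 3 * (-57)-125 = -1198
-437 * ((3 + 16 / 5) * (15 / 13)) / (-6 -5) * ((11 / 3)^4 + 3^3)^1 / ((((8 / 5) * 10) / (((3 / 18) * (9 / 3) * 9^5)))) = 124642004823 / 1144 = 108952801.42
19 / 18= 1.06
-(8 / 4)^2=-4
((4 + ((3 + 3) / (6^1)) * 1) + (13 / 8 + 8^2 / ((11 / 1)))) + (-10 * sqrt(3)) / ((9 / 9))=1095 / 88 - 10 * sqrt(3)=-4.88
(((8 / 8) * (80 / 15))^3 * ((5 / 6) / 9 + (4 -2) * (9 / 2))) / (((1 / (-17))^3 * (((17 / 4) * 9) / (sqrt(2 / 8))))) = -581218304 / 6561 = -88586.85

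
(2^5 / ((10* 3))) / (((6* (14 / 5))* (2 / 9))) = 2 / 7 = 0.29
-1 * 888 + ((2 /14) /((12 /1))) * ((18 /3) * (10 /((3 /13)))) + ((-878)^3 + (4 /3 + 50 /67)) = -317436569333 /469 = -676837034.83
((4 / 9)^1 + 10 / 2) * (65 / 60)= 637 / 108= 5.90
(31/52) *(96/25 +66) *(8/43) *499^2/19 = 26954856252/265525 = 101515.32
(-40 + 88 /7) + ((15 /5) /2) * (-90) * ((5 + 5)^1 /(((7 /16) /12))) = -37056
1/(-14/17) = -17/14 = -1.21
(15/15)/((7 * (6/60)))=1.43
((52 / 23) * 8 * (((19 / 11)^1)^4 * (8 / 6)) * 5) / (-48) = -67766920 / 3030687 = -22.36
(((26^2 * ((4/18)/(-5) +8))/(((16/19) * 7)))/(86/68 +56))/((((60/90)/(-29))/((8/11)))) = -1133444468/2248785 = -504.03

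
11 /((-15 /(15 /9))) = -11 /9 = -1.22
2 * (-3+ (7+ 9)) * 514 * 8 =106912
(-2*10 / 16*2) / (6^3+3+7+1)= -5 / 454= -0.01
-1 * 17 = -17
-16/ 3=-5.33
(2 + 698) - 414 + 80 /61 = 17526 /61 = 287.31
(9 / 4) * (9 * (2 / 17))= 81 / 34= 2.38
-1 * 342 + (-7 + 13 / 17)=-5920 / 17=-348.24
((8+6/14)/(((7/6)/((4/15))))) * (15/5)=1416/245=5.78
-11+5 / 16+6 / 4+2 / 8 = -143 / 16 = -8.94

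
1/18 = 0.06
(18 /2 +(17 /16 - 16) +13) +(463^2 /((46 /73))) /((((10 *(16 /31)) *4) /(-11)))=-5336079597 /29440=-181252.70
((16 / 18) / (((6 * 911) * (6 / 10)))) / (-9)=-20 / 664119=-0.00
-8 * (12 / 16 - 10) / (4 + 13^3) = 74 / 2201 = 0.03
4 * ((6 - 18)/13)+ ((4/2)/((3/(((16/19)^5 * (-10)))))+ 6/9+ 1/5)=-909159783/160946435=-5.65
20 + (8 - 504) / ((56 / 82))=-706.29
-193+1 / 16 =-3087 / 16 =-192.94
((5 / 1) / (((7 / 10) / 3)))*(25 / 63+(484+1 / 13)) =19839200 / 1911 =10381.58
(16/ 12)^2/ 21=0.08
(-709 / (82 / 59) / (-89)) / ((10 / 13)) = 543803 / 72980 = 7.45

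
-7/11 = -0.64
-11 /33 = -1 /3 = -0.33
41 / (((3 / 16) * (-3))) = -72.89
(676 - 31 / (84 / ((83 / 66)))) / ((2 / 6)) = 3745171 / 1848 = 2026.61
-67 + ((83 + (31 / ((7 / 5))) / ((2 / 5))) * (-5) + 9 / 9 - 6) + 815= 717 / 14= 51.21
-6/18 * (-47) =47/3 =15.67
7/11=0.64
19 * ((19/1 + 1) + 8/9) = 3572/9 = 396.89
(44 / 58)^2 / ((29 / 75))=36300 / 24389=1.49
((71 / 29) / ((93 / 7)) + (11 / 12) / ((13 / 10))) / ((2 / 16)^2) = 665248 / 11687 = 56.92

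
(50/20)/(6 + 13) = 5/38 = 0.13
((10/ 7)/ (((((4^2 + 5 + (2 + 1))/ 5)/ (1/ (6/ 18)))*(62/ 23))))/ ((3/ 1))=575/ 5208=0.11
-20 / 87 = -0.23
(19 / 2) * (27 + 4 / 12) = 779 / 3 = 259.67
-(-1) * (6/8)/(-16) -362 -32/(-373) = -8640735/23872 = -361.96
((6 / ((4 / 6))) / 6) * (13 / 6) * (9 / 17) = 117 / 68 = 1.72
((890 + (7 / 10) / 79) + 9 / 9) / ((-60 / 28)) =-4927279 / 11850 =-415.80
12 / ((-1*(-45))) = 4 / 15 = 0.27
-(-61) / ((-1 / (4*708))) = -172752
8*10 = 80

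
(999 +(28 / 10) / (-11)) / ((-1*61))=-54931 / 3355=-16.37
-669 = -669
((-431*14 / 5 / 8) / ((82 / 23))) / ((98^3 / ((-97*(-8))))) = -961561 / 27563480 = -0.03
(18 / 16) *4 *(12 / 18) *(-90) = -270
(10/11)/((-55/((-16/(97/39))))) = 1248/11737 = 0.11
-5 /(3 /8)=-40 /3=-13.33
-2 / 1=-2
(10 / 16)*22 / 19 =55 / 76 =0.72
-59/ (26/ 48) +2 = -1390/ 13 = -106.92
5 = 5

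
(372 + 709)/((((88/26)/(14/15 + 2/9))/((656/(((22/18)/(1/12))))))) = 16507.44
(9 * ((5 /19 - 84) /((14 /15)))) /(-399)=71595 /35378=2.02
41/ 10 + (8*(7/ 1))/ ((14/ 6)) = 281/ 10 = 28.10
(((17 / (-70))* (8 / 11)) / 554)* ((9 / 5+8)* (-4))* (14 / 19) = 13328 / 1447325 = 0.01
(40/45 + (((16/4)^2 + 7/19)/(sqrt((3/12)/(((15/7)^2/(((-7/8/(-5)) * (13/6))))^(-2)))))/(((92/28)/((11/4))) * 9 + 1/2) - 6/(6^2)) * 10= 427817923/44451450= 9.62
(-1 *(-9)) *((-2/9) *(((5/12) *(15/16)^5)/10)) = -253125/4194304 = -0.06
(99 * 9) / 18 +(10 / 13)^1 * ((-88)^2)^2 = 1199392007 / 26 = 46130461.81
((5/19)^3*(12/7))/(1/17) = 25500/48013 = 0.53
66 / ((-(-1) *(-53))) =-66 / 53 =-1.25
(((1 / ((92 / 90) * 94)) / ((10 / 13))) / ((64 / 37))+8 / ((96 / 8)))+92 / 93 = 85637285 / 51472896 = 1.66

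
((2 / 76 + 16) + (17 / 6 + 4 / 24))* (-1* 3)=-2169 / 38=-57.08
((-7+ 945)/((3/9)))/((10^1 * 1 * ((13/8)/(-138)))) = -1553328/65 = -23897.35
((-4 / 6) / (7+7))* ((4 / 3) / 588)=-1 / 9261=-0.00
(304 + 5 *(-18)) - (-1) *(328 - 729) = -187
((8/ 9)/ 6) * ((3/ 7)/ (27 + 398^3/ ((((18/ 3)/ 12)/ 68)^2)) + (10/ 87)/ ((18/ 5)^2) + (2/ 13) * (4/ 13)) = 2185551479411512118/ 262470085822245930993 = 0.01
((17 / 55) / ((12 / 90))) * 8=204 / 11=18.55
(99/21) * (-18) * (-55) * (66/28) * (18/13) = 9702990/637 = 15232.32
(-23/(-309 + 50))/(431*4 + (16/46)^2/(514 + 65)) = 7044693/136763848732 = 0.00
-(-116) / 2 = 58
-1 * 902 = -902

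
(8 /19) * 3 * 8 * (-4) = -40.42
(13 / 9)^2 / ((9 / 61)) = 10309 / 729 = 14.14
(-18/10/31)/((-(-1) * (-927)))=1/15965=0.00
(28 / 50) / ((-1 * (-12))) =7 / 150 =0.05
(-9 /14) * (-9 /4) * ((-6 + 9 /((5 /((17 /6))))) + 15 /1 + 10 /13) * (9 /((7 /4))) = 110.61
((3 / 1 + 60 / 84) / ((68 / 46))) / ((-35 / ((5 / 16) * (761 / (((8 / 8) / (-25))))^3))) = 2058947081546875 / 13328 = 154482824245.71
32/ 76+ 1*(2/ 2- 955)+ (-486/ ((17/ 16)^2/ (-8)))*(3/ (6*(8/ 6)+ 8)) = -1690246/ 5491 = -307.82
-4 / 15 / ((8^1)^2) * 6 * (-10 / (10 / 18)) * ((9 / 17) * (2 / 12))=27 / 680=0.04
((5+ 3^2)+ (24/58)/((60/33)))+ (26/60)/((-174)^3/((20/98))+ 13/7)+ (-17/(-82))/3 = 76789042870853/5371105673195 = 14.30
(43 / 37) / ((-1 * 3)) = -43 / 111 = -0.39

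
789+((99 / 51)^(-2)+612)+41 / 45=7634851 / 5445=1402.18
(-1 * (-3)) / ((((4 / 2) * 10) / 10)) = 3 / 2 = 1.50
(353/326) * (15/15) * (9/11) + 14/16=25259/14344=1.76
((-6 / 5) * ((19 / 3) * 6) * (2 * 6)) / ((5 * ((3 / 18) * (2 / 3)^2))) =-36936 / 25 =-1477.44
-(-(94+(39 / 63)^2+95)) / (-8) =-41759 / 1764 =-23.67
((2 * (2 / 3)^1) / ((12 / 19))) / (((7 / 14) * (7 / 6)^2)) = 152 / 49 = 3.10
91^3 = 753571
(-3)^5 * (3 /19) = -729 /19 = -38.37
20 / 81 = 0.25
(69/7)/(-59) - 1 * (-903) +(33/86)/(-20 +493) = 1378874499/1527274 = 902.83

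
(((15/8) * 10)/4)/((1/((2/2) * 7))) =525/16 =32.81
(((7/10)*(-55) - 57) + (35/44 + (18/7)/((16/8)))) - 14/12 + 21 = -67993/924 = -73.59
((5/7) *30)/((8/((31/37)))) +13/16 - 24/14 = 5563/4144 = 1.34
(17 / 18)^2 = 289 / 324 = 0.89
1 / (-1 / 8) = -8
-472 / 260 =-118 / 65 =-1.82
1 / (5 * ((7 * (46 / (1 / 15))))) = 1 / 24150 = 0.00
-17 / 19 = -0.89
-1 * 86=-86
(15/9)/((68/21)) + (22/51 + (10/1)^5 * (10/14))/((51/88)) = 8976091693/72828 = 123250.56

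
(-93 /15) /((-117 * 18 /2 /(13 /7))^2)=-31 /1607445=-0.00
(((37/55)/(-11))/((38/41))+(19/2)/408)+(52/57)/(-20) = -276129/3126640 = -0.09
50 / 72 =25 / 36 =0.69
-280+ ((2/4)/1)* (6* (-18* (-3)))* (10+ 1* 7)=2474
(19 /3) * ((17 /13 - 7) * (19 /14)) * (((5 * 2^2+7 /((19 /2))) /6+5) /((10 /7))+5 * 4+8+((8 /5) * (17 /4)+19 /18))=-110371 /54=-2043.91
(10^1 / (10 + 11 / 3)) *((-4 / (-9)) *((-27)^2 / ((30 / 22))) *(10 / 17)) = 71280 / 697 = 102.27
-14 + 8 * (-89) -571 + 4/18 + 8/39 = -151699/117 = -1296.57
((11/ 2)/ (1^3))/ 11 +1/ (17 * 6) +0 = 26/ 51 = 0.51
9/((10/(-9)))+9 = 9/10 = 0.90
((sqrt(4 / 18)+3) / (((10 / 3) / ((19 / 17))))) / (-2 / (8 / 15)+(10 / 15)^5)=-83106 / 298945 - 9234*sqrt(2) / 298945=-0.32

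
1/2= 0.50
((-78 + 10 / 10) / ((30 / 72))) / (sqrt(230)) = -462 * sqrt(230) / 575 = -12.19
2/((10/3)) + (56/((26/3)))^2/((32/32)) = 35787/845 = 42.35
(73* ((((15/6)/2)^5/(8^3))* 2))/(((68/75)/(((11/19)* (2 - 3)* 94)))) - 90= -24086599035/169345024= -142.23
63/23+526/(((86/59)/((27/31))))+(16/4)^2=10210580/30659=333.04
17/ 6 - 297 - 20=-314.17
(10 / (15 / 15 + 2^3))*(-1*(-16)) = 160 / 9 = 17.78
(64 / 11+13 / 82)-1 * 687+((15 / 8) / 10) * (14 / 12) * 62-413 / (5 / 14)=-65804897 / 36080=-1823.86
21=21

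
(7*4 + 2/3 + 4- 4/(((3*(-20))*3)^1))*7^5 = 24723097/45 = 549402.16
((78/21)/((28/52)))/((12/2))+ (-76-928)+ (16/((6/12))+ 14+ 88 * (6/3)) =-114785/147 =-780.85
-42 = -42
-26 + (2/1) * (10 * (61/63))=-6.63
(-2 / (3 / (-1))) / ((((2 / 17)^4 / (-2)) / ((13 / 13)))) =-83521 / 12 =-6960.08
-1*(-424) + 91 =515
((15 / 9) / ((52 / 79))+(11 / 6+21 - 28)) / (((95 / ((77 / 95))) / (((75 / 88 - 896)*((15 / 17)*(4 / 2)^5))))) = 226629921 / 398905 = 568.13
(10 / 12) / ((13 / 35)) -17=-1151 / 78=-14.76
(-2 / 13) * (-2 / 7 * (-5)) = -20 / 91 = -0.22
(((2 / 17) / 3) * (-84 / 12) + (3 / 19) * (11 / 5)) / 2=353 / 9690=0.04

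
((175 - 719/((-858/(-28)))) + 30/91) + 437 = 136028/231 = 588.87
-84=-84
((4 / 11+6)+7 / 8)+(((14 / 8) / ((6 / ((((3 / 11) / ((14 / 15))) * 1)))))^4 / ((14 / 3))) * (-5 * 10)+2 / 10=249792295497 / 33582940160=7.44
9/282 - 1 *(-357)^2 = -127448.97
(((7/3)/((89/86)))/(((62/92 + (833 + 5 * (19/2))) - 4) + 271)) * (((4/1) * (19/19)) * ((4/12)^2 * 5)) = 34615/7932303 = 0.00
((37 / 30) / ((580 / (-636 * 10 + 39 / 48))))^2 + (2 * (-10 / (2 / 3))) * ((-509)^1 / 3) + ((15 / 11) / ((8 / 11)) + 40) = 411926484400321 / 77506560000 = 5314.73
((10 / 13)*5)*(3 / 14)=75 / 91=0.82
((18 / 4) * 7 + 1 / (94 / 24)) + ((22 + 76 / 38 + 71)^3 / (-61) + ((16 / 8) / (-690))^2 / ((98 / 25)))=-9379520134409 / 668839563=-14023.57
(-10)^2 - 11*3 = 67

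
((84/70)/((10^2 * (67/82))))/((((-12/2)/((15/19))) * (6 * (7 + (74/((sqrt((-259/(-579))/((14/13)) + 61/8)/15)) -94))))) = -1517 * sqrt(43127394)/11510455249515 -44281927/230209104990300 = -0.00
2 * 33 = 66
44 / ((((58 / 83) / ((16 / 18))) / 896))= 13088768 / 261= 50148.54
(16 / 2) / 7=8 / 7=1.14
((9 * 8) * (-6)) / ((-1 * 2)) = 216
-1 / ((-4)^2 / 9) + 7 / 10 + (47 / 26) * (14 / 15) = 5693 / 3120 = 1.82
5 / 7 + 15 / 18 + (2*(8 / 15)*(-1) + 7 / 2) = 418 / 105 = 3.98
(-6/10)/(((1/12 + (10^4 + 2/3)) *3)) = -4/200015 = -0.00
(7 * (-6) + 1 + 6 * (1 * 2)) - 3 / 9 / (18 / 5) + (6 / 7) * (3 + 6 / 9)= -9809 / 378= -25.95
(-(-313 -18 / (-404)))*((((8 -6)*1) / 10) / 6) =63217 / 6060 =10.43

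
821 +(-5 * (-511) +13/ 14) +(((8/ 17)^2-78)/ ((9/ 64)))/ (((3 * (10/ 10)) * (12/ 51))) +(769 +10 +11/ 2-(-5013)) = 26959903/ 3213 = 8390.88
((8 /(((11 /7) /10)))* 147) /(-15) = -5488 /11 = -498.91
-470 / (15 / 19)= -1786 / 3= -595.33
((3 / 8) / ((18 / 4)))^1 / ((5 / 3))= 1 / 20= 0.05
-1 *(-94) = 94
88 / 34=44 / 17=2.59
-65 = -65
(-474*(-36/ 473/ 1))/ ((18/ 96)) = 91008/ 473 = 192.41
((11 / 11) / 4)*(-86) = -43 / 2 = -21.50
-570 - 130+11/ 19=-13289/ 19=-699.42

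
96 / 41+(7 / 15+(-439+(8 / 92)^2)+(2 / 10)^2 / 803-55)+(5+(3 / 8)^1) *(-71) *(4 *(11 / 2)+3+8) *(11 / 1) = -1452736732003079 / 10449760200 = -139021.06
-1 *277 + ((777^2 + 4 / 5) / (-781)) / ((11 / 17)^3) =-16270345272 / 5197555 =-3130.38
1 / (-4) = -1 / 4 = -0.25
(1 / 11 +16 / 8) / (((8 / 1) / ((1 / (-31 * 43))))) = -23 / 117304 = -0.00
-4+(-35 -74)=-113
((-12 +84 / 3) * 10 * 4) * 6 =3840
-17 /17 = -1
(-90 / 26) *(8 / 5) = -72 / 13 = -5.54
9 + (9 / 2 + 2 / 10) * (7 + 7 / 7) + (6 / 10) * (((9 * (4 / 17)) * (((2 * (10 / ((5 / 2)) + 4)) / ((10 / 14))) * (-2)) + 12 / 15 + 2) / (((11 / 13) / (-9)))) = 634.18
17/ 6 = 2.83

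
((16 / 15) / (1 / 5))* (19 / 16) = 19 / 3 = 6.33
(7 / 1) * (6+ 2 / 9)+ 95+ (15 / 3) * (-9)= 842 / 9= 93.56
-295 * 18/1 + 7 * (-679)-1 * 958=-11021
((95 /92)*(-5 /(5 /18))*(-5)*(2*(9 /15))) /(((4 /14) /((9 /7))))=501.85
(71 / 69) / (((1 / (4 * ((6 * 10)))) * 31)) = 5680 / 713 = 7.97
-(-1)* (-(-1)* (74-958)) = -884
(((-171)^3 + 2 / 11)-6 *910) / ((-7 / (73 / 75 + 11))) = 49446016342 / 5775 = 8562080.75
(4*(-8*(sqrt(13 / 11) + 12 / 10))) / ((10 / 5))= -96 / 5 - 16*sqrt(143) / 11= -36.59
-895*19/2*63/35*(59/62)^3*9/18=-6286445811/953312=-6594.32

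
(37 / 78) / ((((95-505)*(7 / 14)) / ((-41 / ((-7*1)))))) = -37 / 2730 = -0.01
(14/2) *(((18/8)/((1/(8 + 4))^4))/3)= 108864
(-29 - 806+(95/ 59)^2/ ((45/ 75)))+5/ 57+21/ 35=-823421824/ 992085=-829.99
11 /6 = 1.83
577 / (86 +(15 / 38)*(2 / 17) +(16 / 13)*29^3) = 2422823 / 126403661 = 0.02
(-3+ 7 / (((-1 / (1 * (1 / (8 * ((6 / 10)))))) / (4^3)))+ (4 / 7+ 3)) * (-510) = 331160 / 7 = 47308.57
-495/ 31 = -15.97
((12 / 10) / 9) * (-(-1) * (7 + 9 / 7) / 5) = 116 / 525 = 0.22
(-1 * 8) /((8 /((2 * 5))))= -10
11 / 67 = 0.16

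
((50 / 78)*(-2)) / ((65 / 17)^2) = -578 / 6591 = -0.09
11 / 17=0.65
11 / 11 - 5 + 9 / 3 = -1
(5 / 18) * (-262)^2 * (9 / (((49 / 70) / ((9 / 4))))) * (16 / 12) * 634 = 3264022200 / 7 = 466288885.71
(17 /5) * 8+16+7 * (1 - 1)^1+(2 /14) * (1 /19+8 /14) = 201511 /4655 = 43.29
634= 634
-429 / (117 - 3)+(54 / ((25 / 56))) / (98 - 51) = -53113 / 44650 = -1.19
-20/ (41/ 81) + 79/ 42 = -64801/ 1722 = -37.63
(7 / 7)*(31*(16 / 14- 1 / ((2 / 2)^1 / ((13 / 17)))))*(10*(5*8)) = 558000 / 119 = 4689.08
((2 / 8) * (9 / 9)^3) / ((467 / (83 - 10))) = 0.04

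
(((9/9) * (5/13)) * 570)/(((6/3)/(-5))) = -7125/13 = -548.08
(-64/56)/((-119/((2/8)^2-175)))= -2799/1666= -1.68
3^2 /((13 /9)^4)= 59049 /28561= 2.07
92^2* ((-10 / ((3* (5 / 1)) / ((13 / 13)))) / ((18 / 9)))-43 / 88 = -744961 / 264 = -2821.82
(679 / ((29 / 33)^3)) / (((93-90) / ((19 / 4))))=1584.13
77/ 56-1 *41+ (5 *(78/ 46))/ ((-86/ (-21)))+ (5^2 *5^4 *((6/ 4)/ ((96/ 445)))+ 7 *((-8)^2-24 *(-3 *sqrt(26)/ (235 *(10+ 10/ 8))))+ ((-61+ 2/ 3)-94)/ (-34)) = 224 *sqrt(26)/ 1175+ 352048281643/ 3228096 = 109058.53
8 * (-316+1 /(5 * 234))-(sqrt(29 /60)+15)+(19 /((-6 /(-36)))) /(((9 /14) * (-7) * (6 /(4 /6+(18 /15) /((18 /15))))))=-4475303 /1755-sqrt(435) /30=-2550.73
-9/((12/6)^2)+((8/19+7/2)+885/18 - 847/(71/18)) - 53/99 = -87839179/534204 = -164.43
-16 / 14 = -8 / 7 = -1.14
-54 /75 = -18 /25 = -0.72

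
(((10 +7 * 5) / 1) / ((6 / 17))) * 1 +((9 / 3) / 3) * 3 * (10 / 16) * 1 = 1035 / 8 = 129.38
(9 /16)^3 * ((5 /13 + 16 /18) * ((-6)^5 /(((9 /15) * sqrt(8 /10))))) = -3284.19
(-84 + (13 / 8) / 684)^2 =211264333225 / 29942784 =7055.60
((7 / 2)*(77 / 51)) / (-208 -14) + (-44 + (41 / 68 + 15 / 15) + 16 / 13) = -6062605 / 147186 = -41.19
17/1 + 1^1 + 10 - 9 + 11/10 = 201/10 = 20.10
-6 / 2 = -3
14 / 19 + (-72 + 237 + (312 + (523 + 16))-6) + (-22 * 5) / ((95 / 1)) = 19182 / 19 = 1009.58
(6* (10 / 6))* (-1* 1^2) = -10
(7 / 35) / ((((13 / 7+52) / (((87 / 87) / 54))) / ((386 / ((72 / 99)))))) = 14861 / 407160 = 0.04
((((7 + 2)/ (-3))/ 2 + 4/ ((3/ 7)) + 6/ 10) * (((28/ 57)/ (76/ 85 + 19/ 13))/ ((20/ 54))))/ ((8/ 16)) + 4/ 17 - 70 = -253358128/ 4203845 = -60.27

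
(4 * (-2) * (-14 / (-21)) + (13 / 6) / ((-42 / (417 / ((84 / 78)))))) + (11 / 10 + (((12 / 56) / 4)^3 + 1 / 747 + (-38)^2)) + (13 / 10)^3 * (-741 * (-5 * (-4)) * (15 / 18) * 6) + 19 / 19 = -105851270489171 / 655925760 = -161376.91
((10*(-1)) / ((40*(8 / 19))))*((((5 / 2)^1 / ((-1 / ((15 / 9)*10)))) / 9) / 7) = 2375 / 6048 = 0.39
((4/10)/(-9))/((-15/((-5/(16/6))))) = -0.01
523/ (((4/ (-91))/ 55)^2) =13101163075/ 16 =818822692.19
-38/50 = -19/25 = -0.76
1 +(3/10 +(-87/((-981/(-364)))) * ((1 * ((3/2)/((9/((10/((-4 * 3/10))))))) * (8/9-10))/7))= -15112669/264870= -57.06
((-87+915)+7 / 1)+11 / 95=79336 / 95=835.12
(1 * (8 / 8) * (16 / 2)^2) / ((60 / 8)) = 128 / 15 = 8.53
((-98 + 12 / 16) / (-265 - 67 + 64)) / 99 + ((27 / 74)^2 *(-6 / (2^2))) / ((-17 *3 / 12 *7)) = 179423347 / 17289418608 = 0.01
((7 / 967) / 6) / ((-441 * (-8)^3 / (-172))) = -0.00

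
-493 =-493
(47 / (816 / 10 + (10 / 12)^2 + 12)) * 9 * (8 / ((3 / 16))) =3248640 / 16973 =191.40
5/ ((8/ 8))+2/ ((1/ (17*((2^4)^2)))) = 8709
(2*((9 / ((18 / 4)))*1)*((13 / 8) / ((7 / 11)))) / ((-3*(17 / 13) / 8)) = -7436 / 357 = -20.83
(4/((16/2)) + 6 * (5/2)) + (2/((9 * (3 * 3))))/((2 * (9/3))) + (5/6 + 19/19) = 4213/243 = 17.34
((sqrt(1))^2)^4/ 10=1/ 10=0.10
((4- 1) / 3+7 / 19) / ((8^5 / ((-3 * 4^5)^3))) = -23003136 / 19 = -1210691.37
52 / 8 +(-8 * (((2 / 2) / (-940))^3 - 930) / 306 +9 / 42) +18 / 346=1195750670893211 / 38473273818000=31.08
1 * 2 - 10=-8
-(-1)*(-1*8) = -8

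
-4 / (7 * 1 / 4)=-16 / 7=-2.29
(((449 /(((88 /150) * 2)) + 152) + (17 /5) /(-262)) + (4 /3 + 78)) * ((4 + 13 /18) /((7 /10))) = 4142.00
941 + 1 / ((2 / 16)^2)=1005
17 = 17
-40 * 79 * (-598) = 1889680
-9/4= -2.25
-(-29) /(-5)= -29 /5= -5.80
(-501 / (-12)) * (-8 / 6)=-55.67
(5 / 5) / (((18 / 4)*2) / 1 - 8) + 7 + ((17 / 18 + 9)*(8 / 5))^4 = 262848979336 / 4100625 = 64099.74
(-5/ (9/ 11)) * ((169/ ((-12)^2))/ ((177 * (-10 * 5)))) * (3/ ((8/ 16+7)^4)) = 1859/ 2419368750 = 0.00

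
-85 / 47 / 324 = -85 / 15228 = -0.01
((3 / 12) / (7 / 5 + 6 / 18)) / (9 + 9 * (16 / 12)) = 5 / 728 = 0.01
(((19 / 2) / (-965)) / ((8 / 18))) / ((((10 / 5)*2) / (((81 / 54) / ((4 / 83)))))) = -42579 / 247040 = -0.17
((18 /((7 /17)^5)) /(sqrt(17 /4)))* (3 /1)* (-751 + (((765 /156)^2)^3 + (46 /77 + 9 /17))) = 45166678551807369695199* sqrt(17) /6396479254989824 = 29113982.71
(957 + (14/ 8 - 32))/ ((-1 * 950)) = -3707/ 3800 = -0.98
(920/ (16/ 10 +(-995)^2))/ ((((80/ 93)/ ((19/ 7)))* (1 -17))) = -203205/ 1108829792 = -0.00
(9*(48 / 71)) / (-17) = -432 / 1207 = -0.36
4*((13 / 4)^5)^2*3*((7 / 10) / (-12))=-965009442943 / 10485760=-92030.47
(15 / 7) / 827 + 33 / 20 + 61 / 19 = 10697983 / 2199820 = 4.86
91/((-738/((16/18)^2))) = -2912/29889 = -0.10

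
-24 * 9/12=-18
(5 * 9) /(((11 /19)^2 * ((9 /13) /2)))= 46930 /121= 387.85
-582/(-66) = 8.82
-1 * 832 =-832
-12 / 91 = -0.13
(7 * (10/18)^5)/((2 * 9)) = 21875/1062882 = 0.02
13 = 13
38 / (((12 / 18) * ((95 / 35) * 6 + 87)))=0.55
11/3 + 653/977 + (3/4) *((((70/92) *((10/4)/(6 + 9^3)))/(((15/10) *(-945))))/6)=18558280975/4280995152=4.34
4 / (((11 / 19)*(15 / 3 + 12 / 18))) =228 / 187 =1.22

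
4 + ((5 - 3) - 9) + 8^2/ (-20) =-31/ 5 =-6.20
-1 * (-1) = 1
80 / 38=40 / 19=2.11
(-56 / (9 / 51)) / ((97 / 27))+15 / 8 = -67089 / 776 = -86.45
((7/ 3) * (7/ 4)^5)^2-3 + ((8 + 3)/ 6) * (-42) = 13086312481/ 9437184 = 1386.68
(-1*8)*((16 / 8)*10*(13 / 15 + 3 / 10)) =-186.67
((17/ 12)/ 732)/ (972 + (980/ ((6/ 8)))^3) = 51/ 58790642702144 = 0.00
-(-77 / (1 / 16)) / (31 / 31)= 1232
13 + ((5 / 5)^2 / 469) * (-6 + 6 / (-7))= 12.99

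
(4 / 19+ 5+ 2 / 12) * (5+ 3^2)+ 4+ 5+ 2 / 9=84.50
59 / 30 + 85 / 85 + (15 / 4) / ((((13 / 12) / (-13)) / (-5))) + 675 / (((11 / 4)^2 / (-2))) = 179519 / 3630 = 49.45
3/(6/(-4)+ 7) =6/11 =0.55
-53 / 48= -1.10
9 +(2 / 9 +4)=119 / 9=13.22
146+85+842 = 1073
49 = 49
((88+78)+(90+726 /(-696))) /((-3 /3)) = -254.96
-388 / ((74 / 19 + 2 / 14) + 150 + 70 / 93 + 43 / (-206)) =-988629432 / 393875939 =-2.51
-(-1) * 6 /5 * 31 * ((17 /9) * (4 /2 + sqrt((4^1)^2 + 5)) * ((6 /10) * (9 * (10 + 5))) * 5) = 56916 + 28458 * sqrt(21) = 187326.94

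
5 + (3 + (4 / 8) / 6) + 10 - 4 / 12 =71 / 4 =17.75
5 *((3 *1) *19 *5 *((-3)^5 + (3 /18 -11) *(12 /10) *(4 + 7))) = -550050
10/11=0.91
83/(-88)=-83/88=-0.94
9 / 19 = 0.47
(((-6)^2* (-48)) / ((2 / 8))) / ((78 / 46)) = -52992 / 13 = -4076.31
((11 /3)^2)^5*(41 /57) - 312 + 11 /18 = 2124772676197 /6731586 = 315642.21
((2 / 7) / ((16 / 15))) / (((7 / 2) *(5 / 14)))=3 / 14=0.21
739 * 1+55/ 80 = 11835/ 16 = 739.69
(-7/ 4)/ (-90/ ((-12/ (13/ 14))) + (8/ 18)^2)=-3969/ 16243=-0.24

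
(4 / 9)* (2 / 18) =0.05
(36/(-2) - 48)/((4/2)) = -33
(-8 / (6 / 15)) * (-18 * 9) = 3240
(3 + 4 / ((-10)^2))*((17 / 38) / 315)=34 / 7875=0.00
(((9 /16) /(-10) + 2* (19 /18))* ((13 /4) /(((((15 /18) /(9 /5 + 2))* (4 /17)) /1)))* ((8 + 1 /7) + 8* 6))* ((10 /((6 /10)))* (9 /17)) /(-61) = -287233089 /273280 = -1051.06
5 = 5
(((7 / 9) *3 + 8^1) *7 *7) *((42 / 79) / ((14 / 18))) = 27342 / 79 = 346.10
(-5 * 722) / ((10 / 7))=-2527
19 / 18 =1.06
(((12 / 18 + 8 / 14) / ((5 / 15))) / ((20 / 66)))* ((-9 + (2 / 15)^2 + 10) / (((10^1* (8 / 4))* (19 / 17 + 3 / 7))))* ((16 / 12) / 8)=556699 / 8280000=0.07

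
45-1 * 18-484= -457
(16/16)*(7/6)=7/6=1.17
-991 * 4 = -3964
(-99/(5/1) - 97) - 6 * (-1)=-554/5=-110.80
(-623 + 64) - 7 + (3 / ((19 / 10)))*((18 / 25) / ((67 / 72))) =-3594814 / 6365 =-564.78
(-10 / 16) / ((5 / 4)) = -1 / 2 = -0.50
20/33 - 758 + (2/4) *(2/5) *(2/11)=-124964/165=-757.36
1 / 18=0.06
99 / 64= 1.55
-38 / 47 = -0.81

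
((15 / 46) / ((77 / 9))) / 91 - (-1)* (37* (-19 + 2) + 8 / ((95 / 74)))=-19069523661 / 30620590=-622.77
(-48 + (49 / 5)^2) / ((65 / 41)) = 49241 / 1625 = 30.30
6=6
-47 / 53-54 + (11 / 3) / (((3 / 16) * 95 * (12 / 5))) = -1489985 / 27189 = -54.80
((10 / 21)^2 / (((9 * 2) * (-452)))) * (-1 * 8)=0.00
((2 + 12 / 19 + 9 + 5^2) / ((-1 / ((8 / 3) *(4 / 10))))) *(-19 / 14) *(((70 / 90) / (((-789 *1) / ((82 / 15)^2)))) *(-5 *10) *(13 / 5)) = 324473344 / 1597725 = 203.08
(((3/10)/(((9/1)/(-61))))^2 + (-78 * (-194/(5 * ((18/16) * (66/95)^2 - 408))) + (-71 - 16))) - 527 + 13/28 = -340239636733/551594925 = -616.83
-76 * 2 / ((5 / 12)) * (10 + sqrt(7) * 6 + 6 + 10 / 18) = -90592 / 15-10944 * sqrt(7) / 5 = -11830.49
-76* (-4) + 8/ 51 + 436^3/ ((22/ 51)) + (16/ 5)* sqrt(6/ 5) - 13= 16* sqrt(30)/ 25 + 107788017067/ 561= 192135506.30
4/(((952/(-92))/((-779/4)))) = 17917/238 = 75.28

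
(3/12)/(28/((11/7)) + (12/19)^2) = 3971/289360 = 0.01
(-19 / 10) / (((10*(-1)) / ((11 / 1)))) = 209 / 100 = 2.09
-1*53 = -53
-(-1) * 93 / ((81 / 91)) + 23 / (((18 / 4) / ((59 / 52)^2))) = 4054181 / 36504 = 111.06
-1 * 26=-26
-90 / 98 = -45 / 49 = -0.92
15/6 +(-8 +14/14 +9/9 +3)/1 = -0.50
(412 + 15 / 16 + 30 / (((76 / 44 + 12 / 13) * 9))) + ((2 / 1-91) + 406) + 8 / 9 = 39954221 / 54576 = 732.08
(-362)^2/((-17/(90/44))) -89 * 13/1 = -3164849/187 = -16924.33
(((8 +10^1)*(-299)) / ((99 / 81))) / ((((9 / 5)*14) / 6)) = -80730 / 77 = -1048.44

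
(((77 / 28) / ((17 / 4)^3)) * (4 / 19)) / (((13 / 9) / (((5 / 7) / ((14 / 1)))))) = 15840 / 59462039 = 0.00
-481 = -481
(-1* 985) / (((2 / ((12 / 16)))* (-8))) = 2955 / 64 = 46.17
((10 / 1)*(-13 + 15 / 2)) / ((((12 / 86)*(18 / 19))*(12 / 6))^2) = -36711895 / 46656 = -786.86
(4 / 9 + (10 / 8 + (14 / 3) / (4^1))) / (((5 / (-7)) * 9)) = -721 / 1620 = -0.45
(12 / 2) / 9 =2 / 3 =0.67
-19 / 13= -1.46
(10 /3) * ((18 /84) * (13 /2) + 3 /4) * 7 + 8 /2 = 54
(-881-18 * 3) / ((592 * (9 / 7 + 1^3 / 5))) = -32725 / 30784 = -1.06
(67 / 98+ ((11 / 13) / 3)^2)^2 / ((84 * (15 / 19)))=49181405855 / 5599008415728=0.01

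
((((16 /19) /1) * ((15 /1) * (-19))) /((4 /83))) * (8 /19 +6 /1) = -607560 /19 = -31976.84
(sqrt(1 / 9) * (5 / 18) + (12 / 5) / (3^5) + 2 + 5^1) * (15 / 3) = 5753 / 162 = 35.51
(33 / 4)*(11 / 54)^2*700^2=40761875 / 243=167744.34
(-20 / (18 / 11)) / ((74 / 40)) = -2200 / 333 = -6.61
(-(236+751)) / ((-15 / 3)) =987 / 5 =197.40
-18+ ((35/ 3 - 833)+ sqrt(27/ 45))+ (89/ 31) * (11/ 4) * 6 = -147305/ 186+ sqrt(15)/ 5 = -791.19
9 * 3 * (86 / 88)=1161 / 44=26.39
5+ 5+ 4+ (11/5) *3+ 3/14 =1457/70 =20.81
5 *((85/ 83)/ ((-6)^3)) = -0.02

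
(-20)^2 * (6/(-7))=-2400/7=-342.86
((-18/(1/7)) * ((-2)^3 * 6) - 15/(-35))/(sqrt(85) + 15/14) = -254034/3287 + 1185492 * sqrt(85)/16435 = 587.74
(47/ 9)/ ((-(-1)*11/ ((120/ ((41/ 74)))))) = 139120/ 1353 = 102.82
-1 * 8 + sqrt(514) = -8 + sqrt(514) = 14.67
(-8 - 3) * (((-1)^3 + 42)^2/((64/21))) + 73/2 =-385975/64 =-6030.86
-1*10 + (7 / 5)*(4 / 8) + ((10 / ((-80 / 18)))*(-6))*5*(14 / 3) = 3057 / 10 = 305.70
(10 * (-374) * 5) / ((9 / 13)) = -243100 / 9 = -27011.11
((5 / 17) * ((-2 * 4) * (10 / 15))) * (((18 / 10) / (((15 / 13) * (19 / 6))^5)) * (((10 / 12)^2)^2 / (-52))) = 228488 / 5682647205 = 0.00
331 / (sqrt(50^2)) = 6.62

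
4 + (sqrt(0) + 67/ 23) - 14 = -163/ 23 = -7.09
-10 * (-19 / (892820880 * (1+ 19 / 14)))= 0.00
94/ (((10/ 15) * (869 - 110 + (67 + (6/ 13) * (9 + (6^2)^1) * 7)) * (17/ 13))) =23829/ 214676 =0.11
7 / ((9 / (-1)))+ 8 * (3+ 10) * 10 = 9353 / 9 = 1039.22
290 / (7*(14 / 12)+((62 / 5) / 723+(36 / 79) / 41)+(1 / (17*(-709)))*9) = 27284823266300 / 770954816611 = 35.39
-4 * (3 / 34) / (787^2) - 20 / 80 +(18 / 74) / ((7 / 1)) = -2348034095 / 10908326828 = -0.22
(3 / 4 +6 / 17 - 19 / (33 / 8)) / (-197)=0.02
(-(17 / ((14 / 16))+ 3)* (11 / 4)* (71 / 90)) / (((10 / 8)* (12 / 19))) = -2329723 / 37800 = -61.63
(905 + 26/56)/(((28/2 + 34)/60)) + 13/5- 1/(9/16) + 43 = 5925289/5040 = 1175.65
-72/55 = -1.31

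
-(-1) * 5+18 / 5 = 43 / 5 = 8.60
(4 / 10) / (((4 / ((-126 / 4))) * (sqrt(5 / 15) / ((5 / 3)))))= -21 * sqrt(3) / 4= -9.09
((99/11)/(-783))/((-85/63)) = 21/2465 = 0.01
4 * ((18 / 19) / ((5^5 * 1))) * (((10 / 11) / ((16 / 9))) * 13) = 1053 / 130625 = 0.01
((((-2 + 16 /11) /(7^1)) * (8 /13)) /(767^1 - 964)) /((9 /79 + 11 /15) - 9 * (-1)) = 56880 /2301091793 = 0.00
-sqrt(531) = -3* sqrt(59) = -23.04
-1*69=-69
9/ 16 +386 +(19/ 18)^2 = 387.68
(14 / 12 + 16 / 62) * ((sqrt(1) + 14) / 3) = 1325 / 186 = 7.12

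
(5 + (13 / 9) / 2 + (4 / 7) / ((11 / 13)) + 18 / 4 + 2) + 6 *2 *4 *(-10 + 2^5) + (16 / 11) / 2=1069.62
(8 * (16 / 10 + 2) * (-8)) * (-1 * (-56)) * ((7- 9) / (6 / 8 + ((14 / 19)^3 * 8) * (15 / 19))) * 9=67258146816 / 948935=70877.51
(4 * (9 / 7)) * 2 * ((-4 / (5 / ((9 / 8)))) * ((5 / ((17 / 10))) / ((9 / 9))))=-3240 / 119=-27.23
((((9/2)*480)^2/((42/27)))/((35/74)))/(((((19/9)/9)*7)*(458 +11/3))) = 15101427456/1805209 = 8365.47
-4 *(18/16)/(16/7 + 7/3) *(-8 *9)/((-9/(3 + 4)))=-5292/97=-54.56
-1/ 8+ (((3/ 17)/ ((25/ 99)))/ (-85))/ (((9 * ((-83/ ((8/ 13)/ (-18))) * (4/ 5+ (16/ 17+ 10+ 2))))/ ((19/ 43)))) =-4318401193/ 34547206200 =-0.13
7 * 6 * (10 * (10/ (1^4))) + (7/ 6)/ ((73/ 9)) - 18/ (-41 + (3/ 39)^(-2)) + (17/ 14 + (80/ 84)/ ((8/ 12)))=137443337/ 32704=4202.65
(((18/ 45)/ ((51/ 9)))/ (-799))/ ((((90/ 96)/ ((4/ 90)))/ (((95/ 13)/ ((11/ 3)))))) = -1216/ 145677675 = -0.00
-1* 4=-4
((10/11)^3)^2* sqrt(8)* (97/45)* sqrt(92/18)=77600000* sqrt(23)/47832147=7.78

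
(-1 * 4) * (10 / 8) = -5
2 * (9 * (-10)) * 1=-180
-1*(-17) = 17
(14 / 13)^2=196 / 169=1.16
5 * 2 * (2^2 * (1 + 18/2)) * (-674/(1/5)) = -1348000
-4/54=-2/27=-0.07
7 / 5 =1.40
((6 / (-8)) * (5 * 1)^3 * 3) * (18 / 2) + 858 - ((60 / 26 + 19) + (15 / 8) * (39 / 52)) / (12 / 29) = -8626885 / 4992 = -1728.14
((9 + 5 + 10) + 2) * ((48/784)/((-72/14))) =-13/42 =-0.31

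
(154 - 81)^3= 389017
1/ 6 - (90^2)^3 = -3188645999999/ 6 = -531440999999.83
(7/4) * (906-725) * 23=29141/4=7285.25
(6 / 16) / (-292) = -3 / 2336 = -0.00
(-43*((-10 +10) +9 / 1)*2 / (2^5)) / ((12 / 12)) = -387 / 16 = -24.19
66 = 66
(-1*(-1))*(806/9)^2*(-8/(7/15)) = -25985440/189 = -137489.10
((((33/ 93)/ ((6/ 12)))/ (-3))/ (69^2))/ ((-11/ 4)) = 8/ 442773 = 0.00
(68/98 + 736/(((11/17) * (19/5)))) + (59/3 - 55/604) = 5930711863/18556692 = 319.60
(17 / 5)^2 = 11.56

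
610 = 610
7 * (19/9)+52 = 66.78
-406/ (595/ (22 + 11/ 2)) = -319/ 17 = -18.76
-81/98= -0.83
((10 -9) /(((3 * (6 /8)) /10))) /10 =4 /9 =0.44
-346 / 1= -346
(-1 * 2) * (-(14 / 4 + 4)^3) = 3375 / 4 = 843.75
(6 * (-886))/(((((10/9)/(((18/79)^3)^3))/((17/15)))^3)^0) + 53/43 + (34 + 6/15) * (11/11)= -1135279/215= -5280.37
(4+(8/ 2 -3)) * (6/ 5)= 6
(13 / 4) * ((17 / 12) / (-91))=-17 / 336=-0.05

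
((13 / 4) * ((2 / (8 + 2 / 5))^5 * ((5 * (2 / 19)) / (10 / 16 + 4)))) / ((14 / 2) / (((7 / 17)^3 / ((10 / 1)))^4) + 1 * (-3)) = 95589812500 / 995287740623874168150159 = 0.00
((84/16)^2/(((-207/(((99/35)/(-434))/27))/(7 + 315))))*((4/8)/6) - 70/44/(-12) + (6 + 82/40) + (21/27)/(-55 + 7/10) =4356339113/533269440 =8.17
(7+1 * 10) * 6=102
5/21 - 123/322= -139/966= -0.14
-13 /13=-1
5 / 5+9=10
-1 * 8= -8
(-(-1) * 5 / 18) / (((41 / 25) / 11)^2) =378125 / 30258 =12.50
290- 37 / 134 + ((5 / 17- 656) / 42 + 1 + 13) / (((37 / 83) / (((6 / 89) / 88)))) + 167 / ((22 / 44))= 1441075086981 / 2310447832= 623.72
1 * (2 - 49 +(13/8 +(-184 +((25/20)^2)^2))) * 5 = -290475/256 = -1134.67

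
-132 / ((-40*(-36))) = -11 / 120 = -0.09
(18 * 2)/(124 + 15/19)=684/2371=0.29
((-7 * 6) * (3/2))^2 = 3969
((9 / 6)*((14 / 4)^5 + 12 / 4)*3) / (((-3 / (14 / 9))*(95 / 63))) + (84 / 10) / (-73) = -817.46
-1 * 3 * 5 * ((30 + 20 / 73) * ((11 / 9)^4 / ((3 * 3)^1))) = -161783050 / 1436859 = -112.59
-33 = -33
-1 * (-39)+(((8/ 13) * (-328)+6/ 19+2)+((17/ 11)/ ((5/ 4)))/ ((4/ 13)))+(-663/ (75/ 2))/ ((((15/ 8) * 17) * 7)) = -1116829586/ 7132125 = -156.59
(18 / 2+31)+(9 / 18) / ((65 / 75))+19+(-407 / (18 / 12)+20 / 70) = -115463 / 546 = -211.47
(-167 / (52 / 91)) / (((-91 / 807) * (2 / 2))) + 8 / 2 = 134977 / 52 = 2595.71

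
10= 10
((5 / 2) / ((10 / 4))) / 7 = 1 / 7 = 0.14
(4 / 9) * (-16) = -64 / 9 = -7.11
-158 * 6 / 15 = -316 / 5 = -63.20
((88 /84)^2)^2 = 234256 /194481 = 1.20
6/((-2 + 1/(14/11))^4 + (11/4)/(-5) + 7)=1152480/1656521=0.70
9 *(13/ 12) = 39/ 4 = 9.75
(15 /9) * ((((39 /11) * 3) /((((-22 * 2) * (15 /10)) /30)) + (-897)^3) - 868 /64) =-6986387940725 /5808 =-1202890485.66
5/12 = 0.42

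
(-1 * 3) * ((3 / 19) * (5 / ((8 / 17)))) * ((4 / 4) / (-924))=0.01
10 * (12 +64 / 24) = 440 / 3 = 146.67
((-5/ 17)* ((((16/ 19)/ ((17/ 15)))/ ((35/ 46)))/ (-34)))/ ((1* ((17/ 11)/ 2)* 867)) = 40480/ 3210296677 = 0.00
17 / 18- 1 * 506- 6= -511.06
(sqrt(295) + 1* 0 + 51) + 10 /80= sqrt(295) + 409 /8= 68.30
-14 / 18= -7 / 9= -0.78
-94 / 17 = -5.53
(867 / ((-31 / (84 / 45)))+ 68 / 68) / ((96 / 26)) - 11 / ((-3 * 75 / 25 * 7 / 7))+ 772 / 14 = 6639679 / 156240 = 42.50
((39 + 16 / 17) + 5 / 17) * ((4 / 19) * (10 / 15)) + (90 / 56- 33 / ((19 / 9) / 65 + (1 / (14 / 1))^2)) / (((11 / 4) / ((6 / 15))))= -687261030 / 5640481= -121.84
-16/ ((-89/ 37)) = 592/ 89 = 6.65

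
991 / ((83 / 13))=12883 / 83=155.22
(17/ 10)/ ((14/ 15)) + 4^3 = 65.82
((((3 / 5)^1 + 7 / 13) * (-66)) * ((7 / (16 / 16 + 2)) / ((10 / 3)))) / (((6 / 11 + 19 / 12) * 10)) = -1128204 / 456625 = -2.47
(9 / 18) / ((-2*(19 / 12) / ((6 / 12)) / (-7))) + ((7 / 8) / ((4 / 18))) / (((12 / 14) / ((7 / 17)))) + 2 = 45935 / 10336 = 4.44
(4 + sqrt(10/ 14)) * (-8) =-32 - 8 * sqrt(35)/ 7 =-38.76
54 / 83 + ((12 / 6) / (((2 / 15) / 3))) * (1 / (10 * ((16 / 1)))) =2475 / 2656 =0.93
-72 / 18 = -4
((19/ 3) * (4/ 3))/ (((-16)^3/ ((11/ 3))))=-209/ 27648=-0.01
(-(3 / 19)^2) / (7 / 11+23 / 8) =-264 / 37183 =-0.01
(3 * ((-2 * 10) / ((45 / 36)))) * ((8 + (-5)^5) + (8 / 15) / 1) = 747952 / 5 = 149590.40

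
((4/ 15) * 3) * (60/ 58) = 24/ 29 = 0.83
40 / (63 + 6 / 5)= 200 / 321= 0.62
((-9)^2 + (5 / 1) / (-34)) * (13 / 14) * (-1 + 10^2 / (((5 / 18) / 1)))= 12829583 / 476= 26952.91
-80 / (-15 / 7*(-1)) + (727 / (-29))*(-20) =40372 / 87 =464.05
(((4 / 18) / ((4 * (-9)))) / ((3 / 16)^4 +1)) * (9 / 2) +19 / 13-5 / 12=31234745 / 30708756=1.02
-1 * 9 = -9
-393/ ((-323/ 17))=393/ 19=20.68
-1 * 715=-715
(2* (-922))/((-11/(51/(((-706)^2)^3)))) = 23511/340534329625341104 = 0.00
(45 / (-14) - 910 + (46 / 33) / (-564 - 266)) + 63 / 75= -874649219 / 958650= -912.38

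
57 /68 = 0.84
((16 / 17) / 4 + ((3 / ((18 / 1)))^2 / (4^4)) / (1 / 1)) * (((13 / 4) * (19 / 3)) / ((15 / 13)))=118424891 / 28200960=4.20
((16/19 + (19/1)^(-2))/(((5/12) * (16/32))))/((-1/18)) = -26352/361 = -73.00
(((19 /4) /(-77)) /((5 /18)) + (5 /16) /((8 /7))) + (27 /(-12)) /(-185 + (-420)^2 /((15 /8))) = 47507473 /925429120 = 0.05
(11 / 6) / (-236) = -11 / 1416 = -0.01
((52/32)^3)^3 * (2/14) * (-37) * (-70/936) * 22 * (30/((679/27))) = 74700540775575/91133837312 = 819.68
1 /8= 0.12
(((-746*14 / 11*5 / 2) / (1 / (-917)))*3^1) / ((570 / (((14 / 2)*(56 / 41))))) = 109529.76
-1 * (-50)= 50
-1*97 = -97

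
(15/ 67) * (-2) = -0.45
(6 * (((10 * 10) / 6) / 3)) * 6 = 200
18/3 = 6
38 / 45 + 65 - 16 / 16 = 2918 / 45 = 64.84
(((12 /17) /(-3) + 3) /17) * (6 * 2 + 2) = 658 /289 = 2.28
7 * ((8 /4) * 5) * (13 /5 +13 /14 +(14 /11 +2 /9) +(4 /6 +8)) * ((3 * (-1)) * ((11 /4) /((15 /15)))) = -7906.08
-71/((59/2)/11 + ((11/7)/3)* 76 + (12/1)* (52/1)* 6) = -32802/1749359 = -0.02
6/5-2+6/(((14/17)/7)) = 251/5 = 50.20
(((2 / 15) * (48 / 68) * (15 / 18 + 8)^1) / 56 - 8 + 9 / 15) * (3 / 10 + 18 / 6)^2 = -1914099 / 23800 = -80.42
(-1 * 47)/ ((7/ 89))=-4183/ 7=-597.57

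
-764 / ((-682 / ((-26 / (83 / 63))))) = -625716 / 28303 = -22.11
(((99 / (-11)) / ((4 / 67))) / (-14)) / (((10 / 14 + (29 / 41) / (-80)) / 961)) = 79196010 / 5399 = 14668.64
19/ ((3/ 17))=323/ 3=107.67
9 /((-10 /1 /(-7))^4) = 21609 /10000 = 2.16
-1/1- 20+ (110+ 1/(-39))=3470/39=88.97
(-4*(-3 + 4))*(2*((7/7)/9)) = -8/9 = -0.89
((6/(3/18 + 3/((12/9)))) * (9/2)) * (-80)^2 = 2073600/29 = 71503.45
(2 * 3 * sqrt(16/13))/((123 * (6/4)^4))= 128 * sqrt(13)/43173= 0.01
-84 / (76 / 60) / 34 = -630 / 323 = -1.95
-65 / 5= -13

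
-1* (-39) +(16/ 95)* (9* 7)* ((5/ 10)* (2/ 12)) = 39.88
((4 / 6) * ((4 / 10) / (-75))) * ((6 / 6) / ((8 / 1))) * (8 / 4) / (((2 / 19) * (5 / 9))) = -19 / 1250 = -0.02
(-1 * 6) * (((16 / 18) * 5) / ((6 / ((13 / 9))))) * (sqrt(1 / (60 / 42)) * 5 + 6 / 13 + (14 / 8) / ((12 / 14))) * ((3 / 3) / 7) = -260 * sqrt(70) / 567 - 3905 / 1701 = -6.13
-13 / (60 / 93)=-403 / 20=-20.15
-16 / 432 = -1 / 27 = -0.04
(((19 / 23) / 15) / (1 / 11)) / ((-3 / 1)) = -209 / 1035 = -0.20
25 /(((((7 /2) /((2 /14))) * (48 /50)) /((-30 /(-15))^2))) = 625 /147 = 4.25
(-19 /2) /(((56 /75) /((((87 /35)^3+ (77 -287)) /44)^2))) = -3969659406987513 /15943792480000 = -248.98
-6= -6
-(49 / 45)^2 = -2401 / 2025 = -1.19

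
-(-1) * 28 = 28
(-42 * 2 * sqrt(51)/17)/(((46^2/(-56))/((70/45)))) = 5488 * sqrt(51)/26979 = 1.45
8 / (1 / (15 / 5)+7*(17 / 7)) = 0.46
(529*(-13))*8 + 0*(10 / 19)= -55016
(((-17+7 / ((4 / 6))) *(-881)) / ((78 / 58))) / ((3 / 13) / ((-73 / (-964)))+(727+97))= 24246001 / 4709208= 5.15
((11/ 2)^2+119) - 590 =-440.75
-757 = -757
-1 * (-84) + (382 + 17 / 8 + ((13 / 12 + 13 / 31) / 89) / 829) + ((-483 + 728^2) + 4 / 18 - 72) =87263066986853 / 164679192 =529897.35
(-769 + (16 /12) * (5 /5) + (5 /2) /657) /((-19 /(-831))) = -279412393 /8322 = -33575.15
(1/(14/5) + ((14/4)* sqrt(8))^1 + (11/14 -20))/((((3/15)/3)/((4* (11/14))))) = -43560/49 + 330* sqrt(2) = -422.29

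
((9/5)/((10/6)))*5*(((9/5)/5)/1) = 243/125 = 1.94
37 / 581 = 0.06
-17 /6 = -2.83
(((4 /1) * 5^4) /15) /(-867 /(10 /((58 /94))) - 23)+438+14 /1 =48517268 /107859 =449.82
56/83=0.67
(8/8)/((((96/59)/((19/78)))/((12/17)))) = 1121/10608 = 0.11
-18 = -18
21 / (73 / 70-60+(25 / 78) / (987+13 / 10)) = -566592390 / 1590689749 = -0.36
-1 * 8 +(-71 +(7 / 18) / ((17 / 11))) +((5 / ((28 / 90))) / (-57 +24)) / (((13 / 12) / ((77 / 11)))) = -3583571 / 43758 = -81.90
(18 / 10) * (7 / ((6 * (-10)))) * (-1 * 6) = 63 / 50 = 1.26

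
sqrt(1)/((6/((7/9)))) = 7/54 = 0.13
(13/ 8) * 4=13/ 2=6.50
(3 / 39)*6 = 6 / 13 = 0.46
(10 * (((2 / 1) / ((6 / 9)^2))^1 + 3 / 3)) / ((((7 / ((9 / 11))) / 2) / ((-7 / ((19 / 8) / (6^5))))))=-5598720 / 19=-294669.47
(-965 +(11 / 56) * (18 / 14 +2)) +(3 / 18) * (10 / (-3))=-3404203 / 3528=-964.91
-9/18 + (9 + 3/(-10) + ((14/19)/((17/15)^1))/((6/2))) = 13593/1615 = 8.42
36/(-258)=-6/43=-0.14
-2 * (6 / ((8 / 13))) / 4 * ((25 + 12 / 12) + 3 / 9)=-1027 / 8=-128.38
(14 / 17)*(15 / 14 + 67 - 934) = -12123 / 17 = -713.12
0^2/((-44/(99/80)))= 0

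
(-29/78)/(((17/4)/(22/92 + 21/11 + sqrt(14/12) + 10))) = -59421/55913 - 29 * sqrt(42)/1989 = -1.16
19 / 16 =1.19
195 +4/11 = 2149/11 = 195.36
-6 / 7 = -0.86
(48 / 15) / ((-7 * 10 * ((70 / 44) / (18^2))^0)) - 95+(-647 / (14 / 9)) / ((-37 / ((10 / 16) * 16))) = 112454 / 6475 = 17.37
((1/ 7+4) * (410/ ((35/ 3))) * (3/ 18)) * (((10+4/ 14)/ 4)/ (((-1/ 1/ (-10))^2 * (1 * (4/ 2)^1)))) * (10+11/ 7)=86678100/ 2401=36100.83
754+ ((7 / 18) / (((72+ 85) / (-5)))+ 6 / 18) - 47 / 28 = 752.64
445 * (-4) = -1780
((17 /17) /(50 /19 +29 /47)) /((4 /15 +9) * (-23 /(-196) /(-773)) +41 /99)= 22323946260 /29932168913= 0.75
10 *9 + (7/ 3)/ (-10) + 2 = 2753/ 30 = 91.77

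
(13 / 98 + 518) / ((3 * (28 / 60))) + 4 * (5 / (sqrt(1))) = 390.09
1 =1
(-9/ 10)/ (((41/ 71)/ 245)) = -381.84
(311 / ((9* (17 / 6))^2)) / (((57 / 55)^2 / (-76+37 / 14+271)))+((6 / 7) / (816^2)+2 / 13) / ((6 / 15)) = 2486016374485 / 28123759872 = 88.40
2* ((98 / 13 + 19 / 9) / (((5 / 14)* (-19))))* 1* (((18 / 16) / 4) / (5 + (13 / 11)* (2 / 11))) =-956263 / 6234280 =-0.15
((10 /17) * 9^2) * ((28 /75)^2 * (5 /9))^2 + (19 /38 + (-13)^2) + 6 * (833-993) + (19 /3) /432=-18135082211 /22950000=-790.20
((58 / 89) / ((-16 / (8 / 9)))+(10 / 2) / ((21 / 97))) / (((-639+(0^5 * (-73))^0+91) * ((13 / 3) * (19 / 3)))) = -129292 / 84172907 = -0.00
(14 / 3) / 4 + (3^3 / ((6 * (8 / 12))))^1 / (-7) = 17 / 84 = 0.20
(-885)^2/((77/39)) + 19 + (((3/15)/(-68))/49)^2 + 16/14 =1211225913760811/3053111600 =396718.52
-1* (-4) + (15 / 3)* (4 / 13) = 72 / 13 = 5.54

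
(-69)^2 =4761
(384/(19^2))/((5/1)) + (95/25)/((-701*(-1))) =276043/1265305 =0.22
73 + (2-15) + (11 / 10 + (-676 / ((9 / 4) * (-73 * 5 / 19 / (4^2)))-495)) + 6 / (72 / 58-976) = -4263985546 / 23215095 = -183.67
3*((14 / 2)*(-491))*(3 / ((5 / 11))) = -340263 / 5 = -68052.60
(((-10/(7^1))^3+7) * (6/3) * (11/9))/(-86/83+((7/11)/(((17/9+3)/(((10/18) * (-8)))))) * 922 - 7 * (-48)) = -51590891/1025284281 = -0.05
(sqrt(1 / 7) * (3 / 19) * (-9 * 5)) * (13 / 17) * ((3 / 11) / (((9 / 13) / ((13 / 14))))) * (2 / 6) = -32955 * sqrt(7) / 348194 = -0.25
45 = 45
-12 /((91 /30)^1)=-360 /91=-3.96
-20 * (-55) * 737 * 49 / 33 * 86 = 310571800 / 3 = 103523933.33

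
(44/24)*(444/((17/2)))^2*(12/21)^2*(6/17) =138783744/240737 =576.50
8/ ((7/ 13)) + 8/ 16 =215/ 14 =15.36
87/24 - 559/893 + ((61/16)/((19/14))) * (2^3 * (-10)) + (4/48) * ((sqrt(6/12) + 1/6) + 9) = -3551935/16074 + sqrt(2)/24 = -220.92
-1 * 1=-1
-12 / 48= -1 / 4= -0.25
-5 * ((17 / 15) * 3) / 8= -17 / 8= -2.12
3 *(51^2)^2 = 20295603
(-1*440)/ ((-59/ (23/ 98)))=5060/ 2891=1.75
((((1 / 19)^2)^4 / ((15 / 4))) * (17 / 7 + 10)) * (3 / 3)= 116 / 594424706435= 0.00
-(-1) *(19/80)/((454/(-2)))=-19/18160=-0.00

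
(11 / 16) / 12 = 11 / 192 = 0.06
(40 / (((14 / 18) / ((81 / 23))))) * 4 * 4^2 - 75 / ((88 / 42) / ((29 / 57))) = 1557725415 / 134596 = 11573.34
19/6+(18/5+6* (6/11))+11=6943/330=21.04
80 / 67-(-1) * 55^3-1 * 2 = 11147071 / 67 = 166374.19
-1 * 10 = -10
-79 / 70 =-1.13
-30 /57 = -10 /19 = -0.53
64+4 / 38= 1218 / 19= 64.11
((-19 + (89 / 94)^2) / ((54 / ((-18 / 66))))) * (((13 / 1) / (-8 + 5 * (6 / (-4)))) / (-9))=693173 / 81353052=0.01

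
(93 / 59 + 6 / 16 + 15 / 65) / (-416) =-13389 / 2552576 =-0.01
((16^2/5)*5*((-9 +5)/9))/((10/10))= -1024/9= -113.78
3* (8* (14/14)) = 24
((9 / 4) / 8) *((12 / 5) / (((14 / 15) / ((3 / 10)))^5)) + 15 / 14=739181523 / 688414720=1.07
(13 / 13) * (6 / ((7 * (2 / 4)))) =12 / 7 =1.71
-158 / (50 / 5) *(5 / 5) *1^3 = -79 / 5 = -15.80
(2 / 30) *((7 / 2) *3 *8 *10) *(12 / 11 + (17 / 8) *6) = 8526 / 11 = 775.09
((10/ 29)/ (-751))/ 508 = -5/ 5531866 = -0.00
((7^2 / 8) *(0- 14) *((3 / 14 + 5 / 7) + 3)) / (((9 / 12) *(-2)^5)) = 2695 / 192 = 14.04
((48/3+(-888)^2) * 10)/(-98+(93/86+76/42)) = -14241393600/171767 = -82911.12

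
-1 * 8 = -8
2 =2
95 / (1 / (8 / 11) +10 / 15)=46.53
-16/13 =-1.23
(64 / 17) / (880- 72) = 8 / 1717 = 0.00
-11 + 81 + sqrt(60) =2 * sqrt(15) + 70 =77.75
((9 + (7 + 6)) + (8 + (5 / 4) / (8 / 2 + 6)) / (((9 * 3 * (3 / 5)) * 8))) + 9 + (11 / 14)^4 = 391374313 / 12446784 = 31.44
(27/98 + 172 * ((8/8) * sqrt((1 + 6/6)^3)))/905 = 27/88690 + 344 * sqrt(2)/905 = 0.54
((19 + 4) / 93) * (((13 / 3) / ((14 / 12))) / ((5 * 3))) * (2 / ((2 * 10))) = 299 / 48825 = 0.01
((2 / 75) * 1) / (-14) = -1 / 525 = -0.00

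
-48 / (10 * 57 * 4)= -2 / 95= -0.02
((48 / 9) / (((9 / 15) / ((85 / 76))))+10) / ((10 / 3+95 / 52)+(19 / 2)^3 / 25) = 8866000 / 17541807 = 0.51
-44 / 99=-4 / 9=-0.44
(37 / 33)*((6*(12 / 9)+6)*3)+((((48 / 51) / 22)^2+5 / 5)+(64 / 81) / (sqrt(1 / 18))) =64*sqrt(2) / 27+1681755 / 34969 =51.44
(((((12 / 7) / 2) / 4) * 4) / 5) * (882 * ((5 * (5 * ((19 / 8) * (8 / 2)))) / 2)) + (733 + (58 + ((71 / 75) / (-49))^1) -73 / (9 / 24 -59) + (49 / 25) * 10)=4620861703 / 246225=18766.83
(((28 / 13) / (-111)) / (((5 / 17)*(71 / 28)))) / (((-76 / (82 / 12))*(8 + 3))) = 68306 / 321190155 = 0.00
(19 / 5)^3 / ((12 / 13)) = 89167 / 1500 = 59.44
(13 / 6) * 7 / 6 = 91 / 36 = 2.53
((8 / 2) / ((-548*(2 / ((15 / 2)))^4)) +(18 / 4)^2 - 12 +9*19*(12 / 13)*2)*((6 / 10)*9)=794009709 / 455936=1741.49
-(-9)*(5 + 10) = 135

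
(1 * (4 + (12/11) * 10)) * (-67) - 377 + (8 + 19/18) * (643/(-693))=-1384.31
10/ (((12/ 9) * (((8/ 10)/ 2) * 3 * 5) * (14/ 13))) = 65/ 56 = 1.16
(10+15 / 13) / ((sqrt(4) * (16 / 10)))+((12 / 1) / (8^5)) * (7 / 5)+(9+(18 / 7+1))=59852151 / 3727360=16.06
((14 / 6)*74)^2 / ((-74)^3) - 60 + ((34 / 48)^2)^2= -59.82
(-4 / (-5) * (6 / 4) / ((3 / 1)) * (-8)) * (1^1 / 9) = -16 / 45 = -0.36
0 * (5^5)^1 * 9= 0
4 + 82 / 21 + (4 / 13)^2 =28390 / 3549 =8.00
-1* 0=0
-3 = -3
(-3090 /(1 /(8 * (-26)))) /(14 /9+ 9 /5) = 28922400 /151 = 191539.07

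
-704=-704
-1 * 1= -1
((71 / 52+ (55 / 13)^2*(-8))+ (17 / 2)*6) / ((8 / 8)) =-61401 / 676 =-90.83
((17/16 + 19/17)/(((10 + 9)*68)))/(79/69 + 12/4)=40917/100507264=0.00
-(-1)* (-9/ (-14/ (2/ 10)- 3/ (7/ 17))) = 0.12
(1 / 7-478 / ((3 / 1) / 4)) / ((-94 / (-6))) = -13381 / 329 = -40.67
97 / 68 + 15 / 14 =1189 / 476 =2.50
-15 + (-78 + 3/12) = -371/4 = -92.75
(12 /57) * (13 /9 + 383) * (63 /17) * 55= 5328400 /323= 16496.59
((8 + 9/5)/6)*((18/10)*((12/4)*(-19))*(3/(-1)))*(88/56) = 39501/50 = 790.02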